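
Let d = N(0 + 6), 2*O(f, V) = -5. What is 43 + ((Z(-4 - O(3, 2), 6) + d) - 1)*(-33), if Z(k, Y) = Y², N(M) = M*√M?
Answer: -1112 - 198*√6 ≈ -1597.0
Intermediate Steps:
O(f, V) = -5/2 (O(f, V) = (½)*(-5) = -5/2)
N(M) = M^(3/2)
d = 6*√6 (d = (0 + 6)^(3/2) = 6^(3/2) = 6*√6 ≈ 14.697)
43 + ((Z(-4 - O(3, 2), 6) + d) - 1)*(-33) = 43 + ((6² + 6*√6) - 1)*(-33) = 43 + ((36 + 6*√6) - 1)*(-33) = 43 + (35 + 6*√6)*(-33) = 43 + (-1155 - 198*√6) = -1112 - 198*√6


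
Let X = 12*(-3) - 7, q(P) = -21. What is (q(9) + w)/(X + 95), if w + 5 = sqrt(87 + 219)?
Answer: -1/2 + 3*sqrt(34)/52 ≈ -0.16360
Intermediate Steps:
X = -43 (X = -36 - 7 = -43)
w = -5 + 3*sqrt(34) (w = -5 + sqrt(87 + 219) = -5 + sqrt(306) = -5 + 3*sqrt(34) ≈ 12.493)
(q(9) + w)/(X + 95) = (-21 + (-5 + 3*sqrt(34)))/(-43 + 95) = (-26 + 3*sqrt(34))/52 = (-26 + 3*sqrt(34))*(1/52) = -1/2 + 3*sqrt(34)/52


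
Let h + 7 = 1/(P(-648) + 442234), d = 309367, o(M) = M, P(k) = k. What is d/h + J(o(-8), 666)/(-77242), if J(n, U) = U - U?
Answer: -136612136062/3091101 ≈ -44195.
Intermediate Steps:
J(n, U) = 0
h = -3091101/441586 (h = -7 + 1/(-648 + 442234) = -7 + 1/441586 = -3091101/441586 ≈ -7.0000)
d/h + J(o(-8), 666)/(-77242) = 309367/(-3091101/441586) + 0/(-77242) = 309367*(-441586/3091101) + 0*(-1/77242) = -136612136062/3091101 + 0 = -136612136062/3091101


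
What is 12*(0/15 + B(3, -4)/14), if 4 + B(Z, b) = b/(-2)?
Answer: -12/7 ≈ -1.7143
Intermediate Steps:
B(Z, b) = -4 - b/2 (B(Z, b) = -4 + b/(-2) = -4 + b*(-½) = -4 - b/2)
12*(0/15 + B(3, -4)/14) = 12*(0/15 + (-4 - ½*(-4))/14) = 12*(0*(1/15) + (-4 + 2)*(1/14)) = 12*(0 - 2*1/14) = 12*(0 - ⅐) = 12*(-⅐) = -12/7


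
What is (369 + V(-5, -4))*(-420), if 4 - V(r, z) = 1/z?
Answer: -156765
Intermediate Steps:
V(r, z) = 4 - 1/z
(369 + V(-5, -4))*(-420) = (369 + (4 - 1/(-4)))*(-420) = (369 + (4 - 1*(-¼)))*(-420) = (369 + (4 + ¼))*(-420) = (369 + 17/4)*(-420) = (1493/4)*(-420) = -156765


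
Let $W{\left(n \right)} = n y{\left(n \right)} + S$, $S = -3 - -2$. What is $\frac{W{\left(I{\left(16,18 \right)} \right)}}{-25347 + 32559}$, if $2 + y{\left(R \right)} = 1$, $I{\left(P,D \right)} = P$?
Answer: $- \frac{17}{7212} \approx -0.0023572$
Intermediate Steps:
$S = -1$ ($S = -3 + 2 = -1$)
$y{\left(R \right)} = -1$ ($y{\left(R \right)} = -2 + 1 = -1$)
$W{\left(n \right)} = -1 - n$ ($W{\left(n \right)} = n \left(-1\right) - 1 = - n - 1 = -1 - n$)
$\frac{W{\left(I{\left(16,18 \right)} \right)}}{-25347 + 32559} = \frac{-1 - 16}{-25347 + 32559} = \frac{-1 - 16}{7212} = \left(-17\right) \frac{1}{7212} = - \frac{17}{7212}$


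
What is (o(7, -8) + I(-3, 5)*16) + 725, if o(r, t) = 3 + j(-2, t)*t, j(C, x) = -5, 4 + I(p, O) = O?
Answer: 784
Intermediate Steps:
I(p, O) = -4 + O
o(r, t) = 3 - 5*t
(o(7, -8) + I(-3, 5)*16) + 725 = ((3 - 5*(-8)) + (-4 + 5)*16) + 725 = ((3 + 40) + 1*16) + 725 = (43 + 16) + 725 = 59 + 725 = 784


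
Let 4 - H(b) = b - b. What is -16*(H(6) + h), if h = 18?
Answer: -352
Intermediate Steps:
H(b) = 4 (H(b) = 4 - (b - b) = 4 - 1*0 = 4 + 0 = 4)
-16*(H(6) + h) = -16*(4 + 18) = -16*22 = -352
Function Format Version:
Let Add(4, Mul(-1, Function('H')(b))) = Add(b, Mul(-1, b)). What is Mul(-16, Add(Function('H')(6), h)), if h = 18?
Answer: -352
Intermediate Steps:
Function('H')(b) = 4 (Function('H')(b) = Add(4, Mul(-1, Add(b, Mul(-1, b)))) = Add(4, Mul(-1, 0)) = Add(4, 0) = 4)
Mul(-16, Add(Function('H')(6), h)) = Mul(-16, Add(4, 18)) = Mul(-16, 22) = -352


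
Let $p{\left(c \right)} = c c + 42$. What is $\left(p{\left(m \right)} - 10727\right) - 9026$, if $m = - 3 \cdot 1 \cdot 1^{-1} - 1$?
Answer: $-19695$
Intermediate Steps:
$m = -4$ ($m = - 3 \cdot 1 \cdot 1 - 1 = \left(-3\right) 1 - 1 = -3 - 1 = -4$)
$p{\left(c \right)} = 42 + c^{2}$ ($p{\left(c \right)} = c^{2} + 42 = 42 + c^{2}$)
$\left(p{\left(m \right)} - 10727\right) - 9026 = \left(\left(42 + \left(-4\right)^{2}\right) - 10727\right) - 9026 = \left(\left(42 + 16\right) - 10727\right) - 9026 = \left(58 - 10727\right) - 9026 = -10669 - 9026 = -19695$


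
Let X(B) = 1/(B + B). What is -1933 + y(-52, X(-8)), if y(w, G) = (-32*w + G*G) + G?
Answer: -68879/256 ≈ -269.06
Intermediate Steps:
X(B) = 1/(2*B)
y(w, G) = G + G**2 - 32*w (y(w, G) = (-32*w + G**2) + G = (G**2 - 32*w) + G = G + G**2 - 32*w)
-1933 + y(-52, X(-8)) = -1933 + ((1/2)/(-8) + ((1/2)/(-8))**2 - 32*(-52)) = -1933 + ((1/2)*(-1/8) + ((1/2)*(-1/8))**2 + 1664) = -1933 + (-1/16 + (-1/16)**2 + 1664) = -1933 + (-1/16 + 1/256 + 1664) = -1933 + 425969/256 = -68879/256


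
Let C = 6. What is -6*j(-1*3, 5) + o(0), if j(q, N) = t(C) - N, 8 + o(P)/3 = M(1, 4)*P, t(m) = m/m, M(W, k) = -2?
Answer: 0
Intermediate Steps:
t(m) = 1
o(P) = -24 - 6*P (o(P) = -24 + 3*(-2*P) = -24 - 6*P)
j(q, N) = 1 - N
-6*j(-1*3, 5) + o(0) = -6*(1 - 1*5) + (-24 - 6*0) = -6*(1 - 5) + (-24 + 0) = -6*(-4) - 24 = 24 - 24 = 0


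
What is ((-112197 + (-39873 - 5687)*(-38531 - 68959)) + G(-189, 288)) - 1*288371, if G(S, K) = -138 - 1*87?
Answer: 4896843607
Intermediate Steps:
G(S, K) = -225 (G(S, K) = -138 - 87 = -225)
((-112197 + (-39873 - 5687)*(-38531 - 68959)) + G(-189, 288)) - 1*288371 = ((-112197 + (-39873 - 5687)*(-38531 - 68959)) - 225) - 1*288371 = ((-112197 - 45560*(-107490)) - 225) - 288371 = ((-112197 + 4897244400) - 225) - 288371 = (4897132203 - 225) - 288371 = 4897131978 - 288371 = 4896843607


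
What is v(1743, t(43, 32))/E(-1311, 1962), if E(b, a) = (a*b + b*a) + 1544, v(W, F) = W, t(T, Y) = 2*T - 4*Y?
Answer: -1743/5142820 ≈ -0.00033892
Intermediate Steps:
t(T, Y) = -4*Y + 2*T
E(b, a) = 1544 + 2*a*b (E(b, a) = (a*b + a*b) + 1544 = 2*a*b + 1544 = 1544 + 2*a*b)
v(1743, t(43, 32))/E(-1311, 1962) = 1743/(1544 + 2*1962*(-1311)) = 1743/(1544 - 5144364) = 1743/(-5142820) = 1743*(-1/5142820) = -1743/5142820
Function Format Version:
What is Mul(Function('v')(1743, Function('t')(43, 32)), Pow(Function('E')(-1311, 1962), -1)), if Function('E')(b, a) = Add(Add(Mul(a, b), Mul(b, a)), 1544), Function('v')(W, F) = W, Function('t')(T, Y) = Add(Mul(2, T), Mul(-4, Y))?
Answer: Rational(-1743, 5142820) ≈ -0.00033892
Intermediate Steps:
Function('t')(T, Y) = Add(Mul(-4, Y), Mul(2, T))
Function('E')(b, a) = Add(1544, Mul(2, a, b)) (Function('E')(b, a) = Add(Add(Mul(a, b), Mul(a, b)), 1544) = Add(Mul(2, a, b), 1544) = Add(1544, Mul(2, a, b)))
Mul(Function('v')(1743, Function('t')(43, 32)), Pow(Function('E')(-1311, 1962), -1)) = Mul(1743, Pow(Add(1544, Mul(2, 1962, -1311)), -1)) = Mul(1743, Pow(Add(1544, -5144364), -1)) = Mul(1743, Pow(-5142820, -1)) = Mul(1743, Rational(-1, 5142820)) = Rational(-1743, 5142820)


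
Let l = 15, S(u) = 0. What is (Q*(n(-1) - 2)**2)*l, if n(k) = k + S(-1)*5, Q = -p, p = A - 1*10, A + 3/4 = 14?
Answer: -1755/4 ≈ -438.75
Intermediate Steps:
A = 53/4 (A = -3/4 + 14 = 53/4 ≈ 13.250)
p = 13/4 (p = 53/4 - 1*10 = 53/4 - 10 = 13/4 ≈ 3.2500)
Q = -13/4 (Q = -1*13/4 = -13/4 ≈ -3.2500)
n(k) = k (n(k) = k + 0*5 = k + 0 = k)
(Q*(n(-1) - 2)**2)*l = -13*(-1 - 2)**2/4*15 = -13/4*(-3)**2*15 = -13/4*9*15 = -117/4*15 = -1755/4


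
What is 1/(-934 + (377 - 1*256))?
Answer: -1/813 ≈ -0.0012300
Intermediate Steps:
1/(-934 + (377 - 1*256)) = 1/(-934 + (377 - 256)) = 1/(-934 + 121) = 1/(-813) = -1/813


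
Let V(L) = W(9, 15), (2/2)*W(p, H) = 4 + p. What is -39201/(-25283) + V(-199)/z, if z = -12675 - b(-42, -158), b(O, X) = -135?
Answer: 491251861/317048820 ≈ 1.5495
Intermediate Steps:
W(p, H) = 4 + p
V(L) = 13 (V(L) = 4 + 9 = 13)
z = -12540 (z = -12675 - 1*(-135) = -12675 + 135 = -12540)
-39201/(-25283) + V(-199)/z = -39201/(-25283) + 13/(-12540) = -39201*(-1/25283) + 13*(-1/12540) = 39201/25283 - 13/12540 = 491251861/317048820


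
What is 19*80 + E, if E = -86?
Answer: 1434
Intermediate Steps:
19*80 + E = 19*80 - 86 = 1520 - 86 = 1434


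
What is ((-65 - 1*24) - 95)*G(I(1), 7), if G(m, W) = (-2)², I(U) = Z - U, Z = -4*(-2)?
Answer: -736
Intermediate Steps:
Z = 8
I(U) = 8 - U
G(m, W) = 4
((-65 - 1*24) - 95)*G(I(1), 7) = ((-65 - 1*24) - 95)*4 = ((-65 - 24) - 95)*4 = (-89 - 95)*4 = -184*4 = -736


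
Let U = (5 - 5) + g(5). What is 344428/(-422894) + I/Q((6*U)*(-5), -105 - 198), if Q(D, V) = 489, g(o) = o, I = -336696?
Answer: -23759190586/34465861 ≈ -689.35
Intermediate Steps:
U = 5 (U = (5 - 5) + 5 = 0 + 5 = 5)
344428/(-422894) + I/Q((6*U)*(-5), -105 - 198) = 344428/(-422894) - 336696/489 = 344428*(-1/422894) - 336696*1/489 = -172214/211447 - 112232/163 = -23759190586/34465861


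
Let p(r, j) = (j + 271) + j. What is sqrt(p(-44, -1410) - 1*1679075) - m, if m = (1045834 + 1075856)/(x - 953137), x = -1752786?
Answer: 2121690/2705923 + 2*I*sqrt(420406) ≈ 0.78409 + 1296.8*I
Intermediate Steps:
p(r, j) = 271 + 2*j (p(r, j) = (271 + j) + j = 271 + 2*j)
m = -2121690/2705923 (m = (1045834 + 1075856)/(-1752786 - 953137) = 2121690/(-2705923) = 2121690*(-1/2705923) = -2121690/2705923 ≈ -0.78409)
sqrt(p(-44, -1410) - 1*1679075) - m = sqrt((271 + 2*(-1410)) - 1*1679075) - 1*(-2121690/2705923) = sqrt((271 - 2820) - 1679075) + 2121690/2705923 = sqrt(-2549 - 1679075) + 2121690/2705923 = sqrt(-1681624) + 2121690/2705923 = 2*I*sqrt(420406) + 2121690/2705923 = 2121690/2705923 + 2*I*sqrt(420406)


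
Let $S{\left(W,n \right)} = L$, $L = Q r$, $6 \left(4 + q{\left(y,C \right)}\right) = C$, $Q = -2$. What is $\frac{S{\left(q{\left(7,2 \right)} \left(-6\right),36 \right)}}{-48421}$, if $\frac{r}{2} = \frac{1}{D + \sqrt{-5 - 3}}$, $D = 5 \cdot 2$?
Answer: $\frac{10}{1307367} - \frac{2 i \sqrt{2}}{1307367} \approx 7.649 \cdot 10^{-6} - 2.1635 \cdot 10^{-6} i$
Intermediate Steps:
$q{\left(y,C \right)} = -4 + \frac{C}{6}$
$D = 10$
$r = \frac{2}{10 + 2 i \sqrt{2}}$ ($r = \frac{2}{10 + \sqrt{-5 - 3}} = \frac{2}{10 + \sqrt{-8}} = \frac{2}{10 + 2 i \sqrt{2}} \approx 0.18519 - 0.052378 i$)
$L = - \frac{10}{27} + \frac{2 i \sqrt{2}}{27}$ ($L = - 2 \left(\frac{5}{27} - \frac{i \sqrt{2}}{27}\right) = - \frac{10}{27} + \frac{2 i \sqrt{2}}{27} \approx -0.37037 + 0.10476 i$)
$S{\left(W,n \right)} = - \frac{10}{27} + \frac{2 i \sqrt{2}}{27}$
$\frac{S{\left(q{\left(7,2 \right)} \left(-6\right),36 \right)}}{-48421} = \frac{- \frac{10}{27} + \frac{2 i \sqrt{2}}{27}}{-48421} = \left(- \frac{10}{27} + \frac{2 i \sqrt{2}}{27}\right) \left(- \frac{1}{48421}\right) = \frac{10}{1307367} - \frac{2 i \sqrt{2}}{1307367}$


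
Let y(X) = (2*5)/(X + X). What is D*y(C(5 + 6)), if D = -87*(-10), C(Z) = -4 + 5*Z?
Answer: 1450/17 ≈ 85.294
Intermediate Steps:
D = 870
y(X) = 5/X (y(X) = 10/((2*X)) = 10*(1/(2*X)) = 5/X)
D*y(C(5 + 6)) = 870*(5/(-4 + 5*(5 + 6))) = 870*(5/(-4 + 5*11)) = 870*(5/(-4 + 55)) = 870*(5/51) = 1450/17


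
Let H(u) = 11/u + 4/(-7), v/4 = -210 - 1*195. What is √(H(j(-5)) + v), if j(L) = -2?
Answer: I*√318710/14 ≈ 40.325*I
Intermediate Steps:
v = -1620 (v = 4*(-210 - 1*195) = 4*(-210 - 195) = 4*(-405) = -1620)
H(u) = -4/7 + 11/u (H(u) = 11/u + 4*(-⅐) = 11/u - 4/7 = -4/7 + 11/u)
√(H(j(-5)) + v) = √((-4/7 + 11/(-2)) - 1620) = √((-4/7 + 11*(-½)) - 1620) = √((-4/7 - 11/2) - 1620) = √(-85/14 - 1620) = √(-22765/14) = I*√318710/14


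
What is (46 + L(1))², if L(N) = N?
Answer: 2209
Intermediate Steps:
(46 + L(1))² = (46 + 1)² = 47² = 2209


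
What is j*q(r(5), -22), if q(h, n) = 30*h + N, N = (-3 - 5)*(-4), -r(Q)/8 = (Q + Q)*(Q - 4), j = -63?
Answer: 149184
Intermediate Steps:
r(Q) = -16*Q*(-4 + Q) (r(Q) = -8*(Q + Q)*(Q - 4) = -8*2*Q*(-4 + Q) = -16*Q*(-4 + Q))
N = 32 (N = -8*(-4) = 32)
q(h, n) = 32 + 30*h (q(h, n) = 30*h + 32 = 32 + 30*h)
j*q(r(5), -22) = -63*(32 + 30*(16*5*(4 - 1*5))) = -63*(32 + 30*(16*5*(4 - 5))) = -63*(32 + 30*(16*5*(-1))) = -63*(32 + 30*(-80)) = -63*(32 - 2400) = -63*(-2368) = 149184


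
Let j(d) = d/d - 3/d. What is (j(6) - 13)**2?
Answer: 625/4 ≈ 156.25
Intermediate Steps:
j(d) = 1 - 3/d
(j(6) - 13)**2 = ((-3 + 6)/6 - 13)**2 = ((1/6)*3 - 13)**2 = (1/2 - 13)**2 = (-25/2)**2 = 625/4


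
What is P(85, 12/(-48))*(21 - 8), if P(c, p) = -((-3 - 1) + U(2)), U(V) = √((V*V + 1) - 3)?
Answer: 52 - 13*√2 ≈ 33.615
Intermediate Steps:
U(V) = √(-2 + V²) (U(V) = √((V² + 1) - 3) = √((1 + V²) - 3) = √(-2 + V²))
P(c, p) = 4 - √2 (P(c, p) = -((-3 - 1) + √(-2 + 2²)) = -(-4 + √(-2 + 4)) = -(-4 + √2) = 4 - √2)
P(85, 12/(-48))*(21 - 8) = (4 - √2)*(21 - 8) = (4 - √2)*13 = 52 - 13*√2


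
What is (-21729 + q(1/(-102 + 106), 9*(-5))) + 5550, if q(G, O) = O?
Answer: -16224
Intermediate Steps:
(-21729 + q(1/(-102 + 106), 9*(-5))) + 5550 = (-21729 + 9*(-5)) + 5550 = (-21729 - 45) + 5550 = -21774 + 5550 = -16224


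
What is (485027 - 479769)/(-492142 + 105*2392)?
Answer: -2629/120491 ≈ -0.021819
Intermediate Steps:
(485027 - 479769)/(-492142 + 105*2392) = 5258/(-492142 + 251160) = 5258/(-240982) = 5258*(-1/240982) = -2629/120491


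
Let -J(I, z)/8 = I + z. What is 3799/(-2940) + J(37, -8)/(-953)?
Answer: -2938367/2801820 ≈ -1.0487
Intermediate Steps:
J(I, z) = -8*I - 8*z (J(I, z) = -8*(I + z) = -8*I - 8*z)
3799/(-2940) + J(37, -8)/(-953) = 3799/(-2940) + (-8*37 - 8*(-8))/(-953) = 3799*(-1/2940) + (-296 + 64)*(-1/953) = -3799/2940 - 232*(-1/953) = -3799/2940 + 232/953 = -2938367/2801820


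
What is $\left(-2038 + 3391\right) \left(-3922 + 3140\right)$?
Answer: $-1058046$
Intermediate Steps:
$\left(-2038 + 3391\right) \left(-3922 + 3140\right) = 1353 \left(-782\right) = -1058046$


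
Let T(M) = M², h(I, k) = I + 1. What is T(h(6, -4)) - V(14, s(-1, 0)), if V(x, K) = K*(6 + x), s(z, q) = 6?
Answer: -71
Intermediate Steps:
h(I, k) = 1 + I
T(h(6, -4)) - V(14, s(-1, 0)) = (1 + 6)² - 6*(6 + 14) = 7² - 6*20 = 49 - 1*120 = 49 - 120 = -71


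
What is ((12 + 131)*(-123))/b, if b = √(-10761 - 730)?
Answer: 17589*I*√11491/11491 ≈ 164.08*I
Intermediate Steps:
b = I*√11491 (b = √(-11491) = I*√11491 ≈ 107.2*I)
((12 + 131)*(-123))/b = ((12 + 131)*(-123))/((I*√11491)) = (143*(-123))*(-I*√11491/11491) = -(-17589)*I*√11491/11491 = 17589*I*√11491/11491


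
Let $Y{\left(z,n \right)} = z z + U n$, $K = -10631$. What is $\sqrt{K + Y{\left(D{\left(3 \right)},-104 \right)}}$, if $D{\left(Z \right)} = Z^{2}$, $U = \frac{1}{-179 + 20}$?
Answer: $\frac{i \sqrt{266698014}}{159} \approx 102.71 i$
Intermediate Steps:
$U = - \frac{1}{159}$ ($U = \frac{1}{-159} = - \frac{1}{159} \approx -0.0062893$)
$Y{\left(z,n \right)} = z^{2} - \frac{n}{159}$ ($Y{\left(z,n \right)} = z z - \frac{n}{159} = z^{2} - \frac{n}{159}$)
$\sqrt{K + Y{\left(D{\left(3 \right)},-104 \right)}} = \sqrt{-10631 - \left(- \frac{104}{159} - \left(3^{2}\right)^{2}\right)} = \sqrt{-10631 + \left(9^{2} + \frac{104}{159}\right)} = \sqrt{-10631 + \left(81 + \frac{104}{159}\right)} = \sqrt{-10631 + \frac{12983}{159}} = \sqrt{- \frac{1677346}{159}} = \frac{i \sqrt{266698014}}{159}$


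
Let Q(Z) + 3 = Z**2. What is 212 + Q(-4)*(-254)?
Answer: -3090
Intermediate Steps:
Q(Z) = -3 + Z**2
212 + Q(-4)*(-254) = 212 + (-3 + (-4)**2)*(-254) = 212 + (-3 + 16)*(-254) = 212 + 13*(-254) = 212 - 3302 = -3090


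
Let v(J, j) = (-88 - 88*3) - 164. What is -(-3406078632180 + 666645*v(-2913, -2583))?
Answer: 3406422621000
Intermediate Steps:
v(J, j) = -516 (v(J, j) = (-88 - 264) - 164 = -352 - 164 = -516)
-(-3406078632180 + 666645*v(-2913, -2583)) = -666645/(1/(-516 - 5109284)) = -666645/(1/(-5109800)) = -666645/(-1/5109800) = -666645*(-5109800) = 3406422621000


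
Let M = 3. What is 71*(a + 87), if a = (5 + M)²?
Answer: 10721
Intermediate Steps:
a = 64 (a = (5 + 3)² = 8² = 64)
71*(a + 87) = 71*(64 + 87) = 71*151 = 10721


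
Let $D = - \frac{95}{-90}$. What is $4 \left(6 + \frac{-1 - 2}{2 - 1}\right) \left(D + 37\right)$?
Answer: $\frac{1370}{3} \approx 456.67$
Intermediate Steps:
$D = \frac{19}{18}$ ($D = \left(-95\right) \left(- \frac{1}{90}\right) = \frac{19}{18} \approx 1.0556$)
$4 \left(6 + \frac{-1 - 2}{2 - 1}\right) \left(D + 37\right) = 4 \left(6 + \frac{-1 - 2}{2 - 1}\right) \left(\frac{19}{18} + 37\right) = 4 \left(6 - \frac{3}{1}\right) \frac{685}{18} = 4 \left(6 - 3\right) \frac{685}{18} = 4 \cdot 3 \cdot \frac{685}{18} = 12 \cdot \frac{685}{18} = \frac{1370}{3}$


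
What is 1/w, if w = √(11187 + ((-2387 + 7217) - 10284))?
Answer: √13/273 ≈ 0.013207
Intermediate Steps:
w = 21*√13 (w = √(11187 + (4830 - 10284)) = √(11187 - 5454) = √5733 = 21*√13 ≈ 75.717)
1/w = 1/(21*√13) = √13/273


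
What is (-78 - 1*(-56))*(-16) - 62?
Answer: 290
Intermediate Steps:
(-78 - 1*(-56))*(-16) - 62 = (-78 + 56)*(-16) - 62 = -22*(-16) - 62 = 352 - 62 = 290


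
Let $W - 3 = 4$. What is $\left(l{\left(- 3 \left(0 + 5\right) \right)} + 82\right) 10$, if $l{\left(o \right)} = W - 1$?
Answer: $880$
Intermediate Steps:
$W = 7$ ($W = 3 + 4 = 7$)
$l{\left(o \right)} = 6$ ($l{\left(o \right)} = 7 - 1 = 6$)
$\left(l{\left(- 3 \left(0 + 5\right) \right)} + 82\right) 10 = \left(6 + 82\right) 10 = 88 \cdot 10 = 880$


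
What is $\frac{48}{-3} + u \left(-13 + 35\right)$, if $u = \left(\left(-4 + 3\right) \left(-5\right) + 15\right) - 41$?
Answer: $-478$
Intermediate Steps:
$u = -21$ ($u = \left(\left(-1\right) \left(-5\right) + 15\right) - 41 = \left(5 + 15\right) - 41 = 20 - 41 = -21$)
$\frac{48}{-3} + u \left(-13 + 35\right) = \frac{48}{-3} - 21 \left(-13 + 35\right) = 48 \left(- \frac{1}{3}\right) - 462 = -16 - 462 = -478$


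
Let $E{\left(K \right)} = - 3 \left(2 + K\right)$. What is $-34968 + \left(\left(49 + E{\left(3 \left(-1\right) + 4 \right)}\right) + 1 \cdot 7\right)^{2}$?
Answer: $-32759$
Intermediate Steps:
$E{\left(K \right)} = -6 - 3 K$
$-34968 + \left(\left(49 + E{\left(3 \left(-1\right) + 4 \right)}\right) + 1 \cdot 7\right)^{2} = -34968 + \left(\left(49 - \left(6 + 3 \left(3 \left(-1\right) + 4\right)\right)\right) + 1 \cdot 7\right)^{2} = -34968 + \left(\left(49 - \left(6 + 3 \left(-3 + 4\right)\right)\right) + 7\right)^{2} = -34968 + \left(\left(49 - 9\right) + 7\right)^{2} = -34968 + \left(40 + 7\right)^{2} = -34968 + 47^{2} = -34968 + 2209 = -32759$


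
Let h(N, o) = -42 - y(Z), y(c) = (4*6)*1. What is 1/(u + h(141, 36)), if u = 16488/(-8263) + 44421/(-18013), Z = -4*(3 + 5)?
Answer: -148841419/10487582721 ≈ -0.014192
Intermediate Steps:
Z = -32 (Z = -4*8 = -32)
y(c) = 24 (y(c) = 24*1 = 24)
h(N, o) = -66 (h(N, o) = -42 - 1*24 = -42 - 24 = -66)
u = -664049067/148841419 (u = 16488*(-1/8263) + 44421*(-1/18013) = -16488/8263 - 44421/18013 = -664049067/148841419 ≈ -4.4615)
1/(u + h(141, 36)) = 1/(-664049067/148841419 - 66) = 1/(-10487582721/148841419) = -148841419/10487582721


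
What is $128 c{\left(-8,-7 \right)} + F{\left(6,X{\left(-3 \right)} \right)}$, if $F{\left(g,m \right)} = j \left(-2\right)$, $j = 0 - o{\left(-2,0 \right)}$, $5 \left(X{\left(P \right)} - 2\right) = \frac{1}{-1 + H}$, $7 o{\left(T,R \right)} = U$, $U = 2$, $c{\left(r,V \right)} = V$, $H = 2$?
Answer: $- \frac{6268}{7} \approx -895.43$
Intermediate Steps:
$o{\left(T,R \right)} = \frac{2}{7}$ ($o{\left(T,R \right)} = \frac{1}{7} \cdot 2 = \frac{2}{7}$)
$X{\left(P \right)} = \frac{11}{5}$ ($X{\left(P \right)} = 2 + \frac{1}{5 \left(-1 + 2\right)} = 2 + \frac{1}{5 \cdot 1} = 2 + \frac{1}{5} \cdot 1 = 2 + \frac{1}{5} = \frac{11}{5}$)
$j = - \frac{2}{7}$ ($j = 0 - \frac{2}{7} = - \frac{2}{7} \approx -0.28571$)
$F{\left(g,m \right)} = \frac{4}{7}$ ($F{\left(g,m \right)} = \left(- \frac{2}{7}\right) \left(-2\right) = \frac{4}{7}$)
$128 c{\left(-8,-7 \right)} + F{\left(6,X{\left(-3 \right)} \right)} = 128 \left(-7\right) + \frac{4}{7} = -896 + \frac{4}{7} = - \frac{6268}{7}$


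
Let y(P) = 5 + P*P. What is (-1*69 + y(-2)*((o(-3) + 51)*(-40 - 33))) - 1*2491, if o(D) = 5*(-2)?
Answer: -29497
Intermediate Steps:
o(D) = -10
y(P) = 5 + P²
(-1*69 + y(-2)*((o(-3) + 51)*(-40 - 33))) - 1*2491 = (-1*69 + (5 + (-2)²)*((-10 + 51)*(-40 - 33))) - 1*2491 = (-69 + (5 + 4)*(41*(-73))) - 2491 = (-69 + 9*(-2993)) - 2491 = (-69 - 26937) - 2491 = -27006 - 2491 = -29497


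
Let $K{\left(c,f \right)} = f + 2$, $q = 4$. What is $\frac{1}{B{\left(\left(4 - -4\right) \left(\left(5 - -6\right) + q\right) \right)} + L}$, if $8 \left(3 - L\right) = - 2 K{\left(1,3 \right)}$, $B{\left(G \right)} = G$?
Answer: $\frac{4}{497} \approx 0.0080483$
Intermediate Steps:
$K{\left(c,f \right)} = 2 + f$
$L = \frac{17}{4}$ ($L = 3 - \frac{\left(-2\right) \left(2 + 3\right)}{8} = 3 - \frac{\left(-2\right) 5}{8} = 3 - - \frac{5}{4} = 3 + \frac{5}{4} = \frac{17}{4} \approx 4.25$)
$\frac{1}{B{\left(\left(4 - -4\right) \left(\left(5 - -6\right) + q\right) \right)} + L} = \frac{1}{\left(4 - -4\right) \left(\left(5 - -6\right) + 4\right) + \frac{17}{4}} = \frac{1}{\left(4 + 4\right) \left(\left(5 + 6\right) + 4\right) + \frac{17}{4}} = \frac{1}{8 \left(11 + 4\right) + \frac{17}{4}} = \frac{1}{8 \cdot 15 + \frac{17}{4}} = \frac{1}{120 + \frac{17}{4}} = \frac{1}{\frac{497}{4}} = \frac{4}{497}$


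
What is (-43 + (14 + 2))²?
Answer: 729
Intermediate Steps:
(-43 + (14 + 2))² = (-43 + 16)² = (-27)² = 729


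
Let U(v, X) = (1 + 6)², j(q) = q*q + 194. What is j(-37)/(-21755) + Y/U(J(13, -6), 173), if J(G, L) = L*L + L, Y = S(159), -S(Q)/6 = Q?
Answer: -20830857/1065995 ≈ -19.541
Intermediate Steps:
S(Q) = -6*Q
Y = -954 (Y = -6*159 = -954)
J(G, L) = L + L² (J(G, L) = L² + L = L + L²)
j(q) = 194 + q² (j(q) = q² + 194 = 194 + q²)
U(v, X) = 49 (U(v, X) = 7² = 49)
j(-37)/(-21755) + Y/U(J(13, -6), 173) = (194 + (-37)²)/(-21755) - 954/49 = (194 + 1369)*(-1/21755) - 954*1/49 = 1563*(-1/21755) - 954/49 = -1563/21755 - 954/49 = -20830857/1065995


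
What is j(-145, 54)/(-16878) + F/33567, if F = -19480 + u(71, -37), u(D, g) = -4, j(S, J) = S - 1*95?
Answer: -53465812/94423971 ≈ -0.56623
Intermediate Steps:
j(S, J) = -95 + S (j(S, J) = S - 95 = -95 + S)
F = -19484 (F = -19480 - 4 = -19484)
j(-145, 54)/(-16878) + F/33567 = (-95 - 145)/(-16878) - 19484/33567 = -240*(-1/16878) - 19484*1/33567 = 40/2813 - 19484/33567 = -53465812/94423971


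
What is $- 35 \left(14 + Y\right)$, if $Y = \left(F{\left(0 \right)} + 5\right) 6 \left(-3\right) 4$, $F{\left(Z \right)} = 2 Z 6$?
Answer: $12110$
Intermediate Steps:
$F{\left(Z \right)} = 12 Z$
$Y = -360$ ($Y = \left(12 \cdot 0 + 5\right) 6 \left(-3\right) 4 = \left(0 + 5\right) \left(\left(-18\right) 4\right) = 5 \left(-72\right) = -360$)
$- 35 \left(14 + Y\right) = - 35 \left(14 - 360\right) = \left(-35\right) \left(-346\right) = 12110$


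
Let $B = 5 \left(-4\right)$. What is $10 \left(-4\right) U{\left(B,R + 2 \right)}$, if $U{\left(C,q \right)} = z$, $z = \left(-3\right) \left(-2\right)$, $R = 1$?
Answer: $-240$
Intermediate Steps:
$B = -20$
$z = 6$
$U{\left(C,q \right)} = 6$
$10 \left(-4\right) U{\left(B,R + 2 \right)} = 10 \left(-4\right) 6 = \left(-40\right) 6 = -240$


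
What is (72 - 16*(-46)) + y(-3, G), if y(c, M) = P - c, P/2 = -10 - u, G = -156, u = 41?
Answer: 709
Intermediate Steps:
P = -102 (P = 2*(-10 - 1*41) = 2*(-10 - 41) = 2*(-51) = -102)
y(c, M) = -102 - c
(72 - 16*(-46)) + y(-3, G) = (72 - 16*(-46)) + (-102 - 1*(-3)) = (72 + 736) + (-102 + 3) = 808 - 99 = 709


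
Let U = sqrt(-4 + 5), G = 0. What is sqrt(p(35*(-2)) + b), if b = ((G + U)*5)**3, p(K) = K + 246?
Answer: sqrt(301) ≈ 17.349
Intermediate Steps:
U = 1 (U = sqrt(1) = 1)
p(K) = 246 + K
b = 125 (b = ((0 + 1)*5)**3 = (1*5)**3 = 5**3 = 125)
sqrt(p(35*(-2)) + b) = sqrt((246 + 35*(-2)) + 125) = sqrt((246 - 70) + 125) = sqrt(176 + 125) = sqrt(301)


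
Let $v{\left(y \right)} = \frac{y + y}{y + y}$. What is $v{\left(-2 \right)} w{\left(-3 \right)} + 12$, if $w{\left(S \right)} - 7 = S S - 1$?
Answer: $27$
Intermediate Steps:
$w{\left(S \right)} = 6 + S^{2}$ ($w{\left(S \right)} = 7 + \left(S S - 1\right) = 7 + \left(S^{2} - 1\right) = 7 + \left(-1 + S^{2}\right) = 6 + S^{2}$)
$v{\left(y \right)} = 1$ ($v{\left(y \right)} = \frac{2 y}{2 y} = 2 y \frac{1}{2 y} = 1$)
$v{\left(-2 \right)} w{\left(-3 \right)} + 12 = 1 \left(6 + \left(-3\right)^{2}\right) + 12 = 1 \left(6 + 9\right) + 12 = 1 \cdot 15 + 12 = 15 + 12 = 27$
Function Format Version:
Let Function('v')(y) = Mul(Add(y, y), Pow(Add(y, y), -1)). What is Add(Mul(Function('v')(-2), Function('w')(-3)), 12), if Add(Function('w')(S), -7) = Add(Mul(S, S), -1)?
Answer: 27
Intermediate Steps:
Function('w')(S) = Add(6, Pow(S, 2)) (Function('w')(S) = Add(7, Add(Mul(S, S), -1)) = Add(7, Add(Pow(S, 2), -1)) = Add(7, Add(-1, Pow(S, 2))) = Add(6, Pow(S, 2)))
Function('v')(y) = 1 (Function('v')(y) = Mul(Mul(2, y), Pow(Mul(2, y), -1)) = Mul(Mul(2, y), Mul(Rational(1, 2), Pow(y, -1))) = 1)
Add(Mul(Function('v')(-2), Function('w')(-3)), 12) = Add(Mul(1, Add(6, Pow(-3, 2))), 12) = Add(Mul(1, Add(6, 9)), 12) = Add(Mul(1, 15), 12) = Add(15, 12) = 27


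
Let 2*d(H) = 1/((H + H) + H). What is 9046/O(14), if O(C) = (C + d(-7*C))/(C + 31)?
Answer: 239357160/8231 ≈ 29080.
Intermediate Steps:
d(H) = 1/(6*H) (d(H) = 1/(2*((H + H) + H)) = 1/(2*(2*H + H)) = 1/(2*((3*H))) = (1/(3*H))/2 = 1/(6*H))
O(C) = (C - 1/(42*C))/(31 + C) (O(C) = (C + 1/(6*((-7*C))))/(C + 31) = (C + (-1/(7*C))/6)/(31 + C) = (C - 1/(42*C))/(31 + C))
9046/O(14) = 9046/(((-1/42 + 14²)/(14*(31 + 14)))) = 9046/(((1/14)*(-1/42 + 196)/45)) = 9046/(((1/14)*(1/45)*(8231/42))) = 9046/(8231/26460) = 9046*(26460/8231) = 239357160/8231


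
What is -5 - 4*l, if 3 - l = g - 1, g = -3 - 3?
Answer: -45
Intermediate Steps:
g = -6
l = 10 (l = 3 - (-6 - 1) = 3 - 1*(-7) = 3 + 7 = 10)
-5 - 4*l = -5 - 4*10 = -5 - 40 = -45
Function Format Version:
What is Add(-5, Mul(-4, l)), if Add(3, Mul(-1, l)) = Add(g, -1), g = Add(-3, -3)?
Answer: -45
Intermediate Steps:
g = -6
l = 10 (l = Add(3, Mul(-1, Add(-6, -1))) = Add(3, Mul(-1, -7)) = Add(3, 7) = 10)
Add(-5, Mul(-4, l)) = Add(-5, Mul(-4, 10)) = Add(-5, -40) = -45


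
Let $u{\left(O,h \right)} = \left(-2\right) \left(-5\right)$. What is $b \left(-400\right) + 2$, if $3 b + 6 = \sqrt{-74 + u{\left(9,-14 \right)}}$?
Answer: $802 - \frac{3200 i}{3} \approx 802.0 - 1066.7 i$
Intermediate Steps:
$u{\left(O,h \right)} = 10$
$b = -2 + \frac{8 i}{3}$ ($b = -2 + \frac{\sqrt{-74 + 10}}{3} = -2 + \frac{\sqrt{-64}}{3} = -2 + \frac{8 i}{3} \approx -2.0 + 2.6667 i$)
$b \left(-400\right) + 2 = \left(-2 + \frac{8 i}{3}\right) \left(-400\right) + 2 = \left(800 - \frac{3200 i}{3}\right) + 2 = 802 - \frac{3200 i}{3}$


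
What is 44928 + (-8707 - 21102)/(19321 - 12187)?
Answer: 320486543/7134 ≈ 44924.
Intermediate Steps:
44928 + (-8707 - 21102)/(19321 - 12187) = 44928 - 29809/7134 = 320486543/7134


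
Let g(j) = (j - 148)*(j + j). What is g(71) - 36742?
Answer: -47676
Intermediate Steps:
g(j) = 2*j*(-148 + j) (g(j) = (-148 + j)*(2*j) = 2*j*(-148 + j))
g(71) - 36742 = 2*71*(-148 + 71) - 36742 = 2*71*(-77) - 36742 = -10934 - 36742 = -47676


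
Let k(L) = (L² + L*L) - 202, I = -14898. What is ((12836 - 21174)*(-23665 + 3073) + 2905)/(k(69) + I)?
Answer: -171699001/5578 ≈ -30781.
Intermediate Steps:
k(L) = -202 + 2*L² (k(L) = (L² + L²) - 202 = 2*L² - 202 = -202 + 2*L²)
((12836 - 21174)*(-23665 + 3073) + 2905)/(k(69) + I) = ((12836 - 21174)*(-23665 + 3073) + 2905)/((-202 + 2*69²) - 14898) = (-8338*(-20592) + 2905)/((-202 + 2*4761) - 14898) = (171696096 + 2905)/((-202 + 9522) - 14898) = 171699001/(9320 - 14898) = 171699001/(-5578) = 171699001*(-1/5578) = -171699001/5578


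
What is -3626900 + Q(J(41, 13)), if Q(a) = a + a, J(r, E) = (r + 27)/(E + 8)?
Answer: -76164764/21 ≈ -3.6269e+6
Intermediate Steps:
J(r, E) = (27 + r)/(8 + E)
Q(a) = 2*a
-3626900 + Q(J(41, 13)) = -3626900 + 2*((27 + 41)/(8 + 13)) = -3626900 + 2*(68/21) = -3626900 + 136/21 = -76164764/21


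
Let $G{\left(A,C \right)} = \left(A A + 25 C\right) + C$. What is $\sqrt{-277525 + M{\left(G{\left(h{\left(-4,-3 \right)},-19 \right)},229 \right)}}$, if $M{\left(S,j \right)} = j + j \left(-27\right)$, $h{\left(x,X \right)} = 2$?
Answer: $i \sqrt{283479} \approx 532.43 i$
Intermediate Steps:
$G{\left(A,C \right)} = A^{2} + 26 C$ ($G{\left(A,C \right)} = \left(A^{2} + 25 C\right) + C = A^{2} + 26 C$)
$M{\left(S,j \right)} = - 26 j$ ($M{\left(S,j \right)} = j - 27 j = - 26 j$)
$\sqrt{-277525 + M{\left(G{\left(h{\left(-4,-3 \right)},-19 \right)},229 \right)}} = \sqrt{-277525 - 5954} = \sqrt{-283479} = i \sqrt{283479}$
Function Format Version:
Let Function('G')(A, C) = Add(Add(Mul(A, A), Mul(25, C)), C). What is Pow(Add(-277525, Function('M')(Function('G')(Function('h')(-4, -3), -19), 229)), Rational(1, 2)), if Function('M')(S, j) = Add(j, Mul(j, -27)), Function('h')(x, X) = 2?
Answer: Mul(I, Pow(283479, Rational(1, 2))) ≈ Mul(532.43, I)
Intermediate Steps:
Function('G')(A, C) = Add(Pow(A, 2), Mul(26, C)) (Function('G')(A, C) = Add(Add(Pow(A, 2), Mul(25, C)), C) = Add(Pow(A, 2), Mul(26, C)))
Function('M')(S, j) = Mul(-26, j) (Function('M')(S, j) = Add(j, Mul(-27, j)) = Mul(-26, j))
Pow(Add(-277525, Function('M')(Function('G')(Function('h')(-4, -3), -19), 229)), Rational(1, 2)) = Pow(Add(-277525, Mul(-26, 229)), Rational(1, 2)) = Pow(Add(-277525, -5954), Rational(1, 2)) = Pow(-283479, Rational(1, 2)) = Mul(I, Pow(283479, Rational(1, 2)))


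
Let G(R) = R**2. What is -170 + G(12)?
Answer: -26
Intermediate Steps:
-170 + G(12) = -170 + 12**2 = -170 + 144 = -26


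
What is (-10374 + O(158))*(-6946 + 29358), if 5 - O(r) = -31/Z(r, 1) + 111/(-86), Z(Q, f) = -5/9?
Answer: -50226513454/215 ≈ -2.3361e+8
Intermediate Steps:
Z(Q, f) = -5/9 (Z(Q, f) = -5*⅑ = -5/9)
O(r) = -21289/430 (O(r) = 5 - (-31/(-5/9) + 111/(-86)) = 5 - (-31*(-9/5) + 111*(-1/86)) = 5 - (279/5 - 111/86) = 5 - 1*23439/430 = 5 - 23439/430 = -21289/430)
(-10374 + O(158))*(-6946 + 29358) = (-10374 - 21289/430)*(-6946 + 29358) = -4482109/430*22412 = -50226513454/215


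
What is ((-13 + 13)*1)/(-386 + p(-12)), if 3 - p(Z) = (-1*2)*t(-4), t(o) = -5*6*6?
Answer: 0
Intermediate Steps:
t(o) = -180 (t(o) = -30*6 = -180)
p(Z) = -357 (p(Z) = 3 - (-1*2)*(-180) = 3 - (-2)*(-180) = 3 - 1*360 = 3 - 360 = -357)
((-13 + 13)*1)/(-386 + p(-12)) = ((-13 + 13)*1)/(-386 - 357) = (0*1)/(-743) = 0*(-1/743) = 0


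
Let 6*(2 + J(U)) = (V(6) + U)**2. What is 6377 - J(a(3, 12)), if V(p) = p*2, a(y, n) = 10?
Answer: 18895/3 ≈ 6298.3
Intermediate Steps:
V(p) = 2*p
J(U) = -2 + (12 + U)**2/6 (J(U) = -2 + (2*6 + U)**2/6 = -2 + (12 + U)**2/6)
6377 - J(a(3, 12)) = 6377 - (-2 + (12 + 10)**2/6) = 6377 - (-2 + (1/6)*22**2) = 6377 - (-2 + (1/6)*484) = 6377 - (-2 + 242/3) = 6377 - 1*236/3 = 6377 - 236/3 = 18895/3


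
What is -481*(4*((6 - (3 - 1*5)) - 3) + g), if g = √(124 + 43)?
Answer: -9620 - 481*√167 ≈ -15836.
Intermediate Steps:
g = √167 ≈ 12.923
-481*(4*((6 - (3 - 1*5)) - 3) + g) = -481*(4*((6 - (3 - 1*5)) - 3) + √167) = -481*(4*((6 - (3 - 5)) - 3) + √167) = -481*(4*((6 - 1*(-2)) - 3) + √167) = -481*(4*((6 + 2) - 3) + √167) = -481*(4*(8 - 3) + √167) = -481*(4*5 + √167) = -481*(20 + √167) = -9620 - 481*√167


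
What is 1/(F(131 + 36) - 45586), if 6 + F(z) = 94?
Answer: -1/45498 ≈ -2.1979e-5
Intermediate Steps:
F(z) = 88 (F(z) = -6 + 94 = 88)
1/(F(131 + 36) - 45586) = 1/(88 - 45586) = 1/(-45498) = -1/45498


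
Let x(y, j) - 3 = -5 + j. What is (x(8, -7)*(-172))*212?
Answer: 328176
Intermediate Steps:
x(y, j) = -2 + j (x(y, j) = 3 + (-5 + j) = -2 + j)
(x(8, -7)*(-172))*212 = ((-2 - 7)*(-172))*212 = -9*(-172)*212 = 1548*212 = 328176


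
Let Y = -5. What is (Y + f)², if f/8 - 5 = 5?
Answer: 5625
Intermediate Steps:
f = 80 (f = 40 + 8*5 = 40 + 40 = 80)
(Y + f)² = (-5 + 80)² = 75² = 5625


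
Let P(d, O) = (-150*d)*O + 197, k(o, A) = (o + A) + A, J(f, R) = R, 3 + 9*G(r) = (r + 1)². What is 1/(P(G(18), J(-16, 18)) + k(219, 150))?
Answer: -1/106684 ≈ -9.3735e-6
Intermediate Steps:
G(r) = -⅓ + (1 + r)²/9 (G(r) = -⅓ + (r + 1)²/9 = -⅓ + (1 + r)²/9)
k(o, A) = o + 2*A (k(o, A) = (A + o) + A = o + 2*A)
P(d, O) = 197 - 150*O*d (P(d, O) = -150*O*d + 197 = 197 - 150*O*d)
1/(P(G(18), J(-16, 18)) + k(219, 150)) = 1/((197 - 150*18*(-⅓ + (1 + 18)²/9)) + (219 + 2*150)) = 1/((197 - 150*18*(-⅓ + (⅑)*19²)) + (219 + 300)) = 1/((197 - 150*18*(-⅓ + (⅑)*361)) + 519) = 1/((197 - 150*18*(-⅓ + 361/9)) + 519) = 1/((197 - 150*18*358/9) + 519) = 1/((197 - 107400) + 519) = 1/(-107203 + 519) = 1/(-106684) = -1/106684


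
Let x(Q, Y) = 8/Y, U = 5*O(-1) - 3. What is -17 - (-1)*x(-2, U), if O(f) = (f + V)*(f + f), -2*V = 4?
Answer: -451/27 ≈ -16.704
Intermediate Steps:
V = -2 (V = -½*4 = -2)
O(f) = 2*f*(-2 + f) (O(f) = (f - 2)*(f + f) = (-2 + f)*(2*f) = 2*f*(-2 + f))
U = 27 (U = 5*(2*(-1)*(-2 - 1)) - 3 = 5*(2*(-1)*(-3)) - 3 = 5*6 - 3 = 30 - 3 = 27)
-17 - (-1)*x(-2, U) = -17 - (-1)*8/27 = -17 - 1*(-8/27) = -17 + 8/27 = -451/27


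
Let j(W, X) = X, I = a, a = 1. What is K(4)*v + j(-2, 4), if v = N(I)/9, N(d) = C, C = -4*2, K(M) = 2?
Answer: 20/9 ≈ 2.2222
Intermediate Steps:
I = 1
C = -8
N(d) = -8
v = -8/9 ≈ -0.88889
K(4)*v + j(-2, 4) = 2*(-8/9) + 4 = -16/9 + 4 = 20/9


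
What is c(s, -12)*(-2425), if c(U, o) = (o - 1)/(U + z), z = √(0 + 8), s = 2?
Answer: -31525/2 + 31525*√2/2 ≈ 6529.0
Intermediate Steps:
z = 2*√2 (z = √8 = 2*√2 ≈ 2.8284)
c(U, o) = (-1 + o)/(U + 2*√2) (c(U, o) = (o - 1)/(U + 2*√2) = (-1 + o)/(U + 2*√2))
c(s, -12)*(-2425) = ((-1 - 12)/(2 + 2*√2))*(-2425) = (-13/(2 + 2*√2))*(-2425) = -13/(2 + 2*√2)*(-2425) = 31525/(2 + 2*√2)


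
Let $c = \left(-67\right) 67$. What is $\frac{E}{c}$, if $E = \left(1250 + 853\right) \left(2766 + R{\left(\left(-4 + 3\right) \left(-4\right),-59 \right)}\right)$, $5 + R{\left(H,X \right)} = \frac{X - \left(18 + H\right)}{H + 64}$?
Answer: $- \frac{5890503}{4556} \approx -1292.9$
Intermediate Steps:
$R{\left(H,X \right)} = -5 + \frac{-18 + X - H}{64 + H}$ ($R{\left(H,X \right)} = -5 + \frac{X - \left(18 + H\right)}{H + 64} = -5 + \frac{-18 + X - H}{64 + H}$)
$c = -4489$
$E = \frac{394663701}{68}$ ($E = \left(1250 + 853\right) \left(2766 + \frac{-338 - 59 - 6 \left(-4 + 3\right) \left(-4\right)}{64 + \left(-4 + 3\right) \left(-4\right)}\right) = 2103 \left(2766 + \frac{-338 - 59 - 6 \left(\left(-1\right) \left(-4\right)\right)}{64 - -4}\right) = 2103 \left(2766 + \frac{-338 - 59 - 24}{64 + 4}\right) = 2103 \left(2766 + \frac{-338 - 59 - 24}{68}\right) = 2103 \left(2766 + \frac{1}{68} \left(-421\right)\right) = 2103 \left(2766 - \frac{421}{68}\right) = 2103 \cdot \frac{187667}{68} = \frac{394663701}{68} \approx 5.8039 \cdot 10^{6}$)
$\frac{E}{c} = \frac{394663701}{68 \left(-4489\right)} = \frac{394663701}{68} \left(- \frac{1}{4489}\right) = - \frac{5890503}{4556}$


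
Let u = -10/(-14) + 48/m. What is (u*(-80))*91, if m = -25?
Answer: 43888/5 ≈ 8777.6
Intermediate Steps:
u = -211/175 (u = -10/(-14) + 48/(-25) = -10*(-1/14) + 48*(-1/25) = 5/7 - 48/25 = -211/175 ≈ -1.2057)
(u*(-80))*91 = -211/175*(-80)*91 = (3376/35)*91 = 43888/5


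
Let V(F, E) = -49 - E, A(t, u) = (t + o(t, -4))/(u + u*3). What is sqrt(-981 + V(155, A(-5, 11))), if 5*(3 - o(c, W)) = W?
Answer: I*sqrt(12462670)/110 ≈ 32.093*I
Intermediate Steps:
o(c, W) = 3 - W/5
A(t, u) = (19/5 + t)/(4*u) (A(t, u) = (t + (3 - 1/5*(-4)))/(u + u*3) = (t + (3 + 4/5))/(u + 3*u) = (t + 19/5)/((4*u)) = (19/5 + t)*(1/(4*u)) = (19/5 + t)/(4*u))
sqrt(-981 + V(155, A(-5, 11))) = sqrt(-981 + (-49 - (19 + 5*(-5))/(20*11))) = sqrt(-981 + (-49 - (19 - 25)/(20*11))) = sqrt(-981 + (-49 - (-6)/(20*11))) = sqrt(-981 + (-49 - 1*(-3/110))) = sqrt(-981 + (-49 + 3/110)) = sqrt(-981 - 5387/110) = sqrt(-113297/110) = I*sqrt(12462670)/110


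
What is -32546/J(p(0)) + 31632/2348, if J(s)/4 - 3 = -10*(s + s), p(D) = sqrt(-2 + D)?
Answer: (-9504803*I + 316320*sqrt(2))/(1174*(3*I + 20*sqrt(2))) ≈ -16.701 - 284.47*I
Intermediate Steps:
J(s) = 12 - 80*s (J(s) = 12 + 4*(-10*(s + s)) = 12 + 4*(-20*s) = 12 - 80*s)
-32546/J(p(0)) + 31632/2348 = -32546/(12 - 80*sqrt(-2 + 0)) + 31632/2348 = -32546/(12 - 80*I*sqrt(2)) + 31632*(1/2348) = -32546/(12 - 80*I*sqrt(2)) + 7908/587 = 7908/587 - 32546/(12 - 80*I*sqrt(2))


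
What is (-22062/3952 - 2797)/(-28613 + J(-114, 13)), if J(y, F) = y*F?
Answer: 5537903/59467720 ≈ 0.093125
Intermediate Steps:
J(y, F) = F*y
(-22062/3952 - 2797)/(-28613 + J(-114, 13)) = (-22062/3952 - 2797)/(-28613 + 13*(-114)) = (-22062*1/3952 - 2797)/(-28613 - 1482) = (-11031/1976 - 2797)/(-30095) = -5537903/1976*(-1/30095) = 5537903/59467720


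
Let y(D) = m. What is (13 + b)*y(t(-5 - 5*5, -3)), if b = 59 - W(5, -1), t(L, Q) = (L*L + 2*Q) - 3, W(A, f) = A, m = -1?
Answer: -67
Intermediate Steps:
t(L, Q) = -3 + L**2 + 2*Q (t(L, Q) = (L**2 + 2*Q) - 3 = -3 + L**2 + 2*Q)
y(D) = -1
b = 54 (b = 59 - 1*5 = 59 - 5 = 54)
(13 + b)*y(t(-5 - 5*5, -3)) = (13 + 54)*(-1) = 67*(-1) = -67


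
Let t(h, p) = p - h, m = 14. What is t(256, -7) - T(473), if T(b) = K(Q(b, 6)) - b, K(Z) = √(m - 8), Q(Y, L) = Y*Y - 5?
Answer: 210 - √6 ≈ 207.55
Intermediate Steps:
Q(Y, L) = -5 + Y² (Q(Y, L) = Y² - 5 = -5 + Y²)
K(Z) = √6 (K(Z) = √(14 - 8) = √6)
T(b) = √6 - b
t(256, -7) - T(473) = (-7 - 1*256) - (√6 - 1*473) = (-7 - 256) - (√6 - 473) = -263 - (-473 + √6) = -263 + (473 - √6) = 210 - √6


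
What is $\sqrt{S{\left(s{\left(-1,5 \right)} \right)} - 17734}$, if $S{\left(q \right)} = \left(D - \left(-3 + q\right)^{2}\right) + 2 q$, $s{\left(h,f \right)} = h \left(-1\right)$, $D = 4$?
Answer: $2 i \sqrt{4433} \approx 133.16 i$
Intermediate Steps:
$s{\left(h,f \right)} = - h$
$S{\left(q \right)} = 4 - \left(-3 + q\right)^{2} + 2 q$ ($S{\left(q \right)} = \left(4 - \left(-3 + q\right)^{2}\right) + 2 q = 4 - \left(-3 + q\right)^{2} + 2 q$)
$\sqrt{S{\left(s{\left(-1,5 \right)} \right)} - 17734} = \sqrt{\left(-5 - \left(\left(-1\right) \left(-1\right)\right)^{2} + 8 \left(\left(-1\right) \left(-1\right)\right)\right) - 17734} = \sqrt{\left(-5 - 1^{2} + 8 \cdot 1\right) - 17734} = \sqrt{\left(-5 - 1 + 8\right) - 17734} = \sqrt{2 - 17734} = \sqrt{-17732} = 2 i \sqrt{4433}$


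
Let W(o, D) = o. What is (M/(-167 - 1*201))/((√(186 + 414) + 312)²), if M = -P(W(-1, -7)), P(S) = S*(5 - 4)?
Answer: -4081/143510823552 + 65*√6/35877705888 ≈ -2.3999e-8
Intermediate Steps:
P(S) = S (P(S) = S*1 = S)
M = 1 (M = -1*(-1) = 1)
(M/(-167 - 1*201))/((√(186 + 414) + 312)²) = (1/(-167 - 1*201))/((√(186 + 414) + 312)²) = (1/(-167 - 201))/((√600 + 312)²) = (1/(-368))/((10*√6 + 312)²) = (-1/368*1)/((312 + 10*√6)²) = -1/(368*(312 + 10*√6)²)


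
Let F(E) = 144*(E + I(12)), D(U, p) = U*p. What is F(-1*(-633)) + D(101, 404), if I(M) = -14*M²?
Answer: -158348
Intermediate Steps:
F(E) = -290304 + 144*E (F(E) = 144*(E - 14*12²) = 144*(E - 14*144) = 144*(E - 2016) = 144*(-2016 + E) = -290304 + 144*E)
F(-1*(-633)) + D(101, 404) = (-290304 + 144*(-1*(-633))) + 101*404 = (-290304 + 144*633) + 40804 = (-290304 + 91152) + 40804 = -199152 + 40804 = -158348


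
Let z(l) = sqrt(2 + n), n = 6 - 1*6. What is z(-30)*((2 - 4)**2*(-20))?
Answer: -80*sqrt(2) ≈ -113.14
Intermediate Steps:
n = 0 (n = 6 - 6 = 0)
z(l) = sqrt(2) (z(l) = sqrt(2 + 0) = sqrt(2))
z(-30)*((2 - 4)**2*(-20)) = sqrt(2)*((2 - 4)**2*(-20)) = sqrt(2)*((-2)**2*(-20)) = sqrt(2)*(4*(-20)) = sqrt(2)*(-80) = -80*sqrt(2)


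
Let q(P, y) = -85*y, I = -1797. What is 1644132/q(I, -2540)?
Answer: 411033/53975 ≈ 7.6152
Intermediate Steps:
1644132/q(I, -2540) = 1644132/((-85*(-2540))) = 1644132/215900 = 1644132*(1/215900) = 411033/53975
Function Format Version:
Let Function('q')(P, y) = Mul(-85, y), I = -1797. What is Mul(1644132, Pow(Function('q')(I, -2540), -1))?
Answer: Rational(411033, 53975) ≈ 7.6152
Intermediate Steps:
Mul(1644132, Pow(Function('q')(I, -2540), -1)) = Mul(1644132, Pow(Mul(-85, -2540), -1)) = Mul(1644132, Pow(215900, -1)) = Mul(1644132, Rational(1, 215900)) = Rational(411033, 53975)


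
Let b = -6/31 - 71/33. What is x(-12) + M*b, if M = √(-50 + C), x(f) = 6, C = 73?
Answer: 6 - 2399*√23/1023 ≈ -5.2465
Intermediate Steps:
M = √23 (M = √(-50 + 73) = √23 ≈ 4.7958)
b = -2399/1023 (b = -6*1/31 - 71*1/33 = -6/31 - 71/33 = -2399/1023 ≈ -2.3451)
x(-12) + M*b = 6 + √23*(-2399/1023) = 6 - 2399*√23/1023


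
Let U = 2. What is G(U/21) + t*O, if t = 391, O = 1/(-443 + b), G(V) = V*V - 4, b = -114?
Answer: -1152751/245637 ≈ -4.6929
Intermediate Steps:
G(V) = -4 + V**2 (G(V) = V**2 - 4 = -4 + V**2)
O = -1/557 (O = 1/(-443 - 114) = 1/(-557) = -1/557 ≈ -0.0017953)
G(U/21) + t*O = (-4 + (2/21)**2) + 391*(-1/557) = (-4 + (2*(1/21))**2) - 391/557 = (-4 + (2/21)**2) - 391/557 = (-4 + 4/441) - 391/557 = -1760/441 - 391/557 = -1152751/245637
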